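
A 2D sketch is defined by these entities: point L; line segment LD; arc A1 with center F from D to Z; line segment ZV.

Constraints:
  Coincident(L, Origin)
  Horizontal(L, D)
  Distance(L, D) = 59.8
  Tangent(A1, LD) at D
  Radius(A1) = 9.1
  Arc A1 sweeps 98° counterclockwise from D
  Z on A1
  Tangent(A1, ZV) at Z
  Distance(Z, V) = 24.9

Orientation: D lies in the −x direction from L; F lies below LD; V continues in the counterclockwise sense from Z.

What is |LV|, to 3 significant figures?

74.1

L is at the origin; L and D share the same y with |LD| = 59.8 and D on the −x side, so D = (-59.8, 0.00). A1 meets LD tangentially, so FD is at right angles to LD, so F = D + (0, -9.1) = (-59.8, -9.10). On A1, D sits at bearing 90° from F; a 98° counterclockwise sweep puts Z at bearing 188°, so Z = F + 9.1·(cos 188°, sin 188°) = (-68.8, -10.4). The tangent condition forces FZ to be normal to ZV, so ZV runs along (−sin 188°, cos 188°); with |ZV| = 24.9, V = (-65.3, -35.0). Then |LV| = |V − L| = 74.1.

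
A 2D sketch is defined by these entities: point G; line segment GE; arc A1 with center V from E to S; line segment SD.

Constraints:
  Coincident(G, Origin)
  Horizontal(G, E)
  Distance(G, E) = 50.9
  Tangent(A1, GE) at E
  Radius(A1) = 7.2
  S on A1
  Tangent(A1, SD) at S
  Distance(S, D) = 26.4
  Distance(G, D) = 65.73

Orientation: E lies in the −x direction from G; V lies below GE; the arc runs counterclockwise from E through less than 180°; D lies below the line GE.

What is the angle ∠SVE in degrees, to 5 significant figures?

94.026°

G is at the origin; GE is horizontal with |GE| = 50.9 and E on the −x side, so E = (-50.900, 0.0000). Since A1 is tangent to GE there, VE ⟂ GE, so V = E + (0, -7.2) = (-50.900, -7.2000). Since VS ⟂ SD (tangency), |VD| = √(7.2² + 26.4²) = 27.364 regardless of where S sits on A1. So D lies on both circle(G, 65.73) and circle(V, 27.364); the below-GE intersection is D = (-56.229, -34.040). S is the foot of the tangent from D: S = (-58.082, -7.7055).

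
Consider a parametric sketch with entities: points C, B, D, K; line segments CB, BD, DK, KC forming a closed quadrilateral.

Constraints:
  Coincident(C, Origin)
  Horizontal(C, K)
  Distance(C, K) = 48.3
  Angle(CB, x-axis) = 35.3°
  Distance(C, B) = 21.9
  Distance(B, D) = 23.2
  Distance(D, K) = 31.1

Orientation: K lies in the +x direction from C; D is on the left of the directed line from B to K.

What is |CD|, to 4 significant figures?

45.02

Checks: |CK| = 48.30 ✓; |CB| = 21.90 ✓; |BD| = 23.20 ✓; |DK| = 31.10 ✓.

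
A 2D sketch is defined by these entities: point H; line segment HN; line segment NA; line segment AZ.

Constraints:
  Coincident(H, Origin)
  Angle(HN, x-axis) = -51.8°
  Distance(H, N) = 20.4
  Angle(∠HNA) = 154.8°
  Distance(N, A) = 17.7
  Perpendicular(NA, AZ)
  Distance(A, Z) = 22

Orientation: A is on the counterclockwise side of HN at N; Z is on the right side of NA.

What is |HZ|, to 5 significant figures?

47.424

H is at the origin; HN runs at -51.8° with length 20.4, so N = 20.4·(cos -51.8°, sin -51.8°) = (12.616, -16.031). ∠HNA = 154.8°, so NA runs at -51.8° + (180° − 154.8°) = -26.600° from the x-axis; with |NA| = 17.7, A = N + 17.7·(cos -26.600°, sin -26.600°) = (28.442, -23.957). NA ⟂ AZ; with |AZ| = 22.0 on the right of NA, Z = A + 22.0·(-0.44776, -0.89415) = (18.591, -43.628). Then |HZ| = |Z − H| = 47.424.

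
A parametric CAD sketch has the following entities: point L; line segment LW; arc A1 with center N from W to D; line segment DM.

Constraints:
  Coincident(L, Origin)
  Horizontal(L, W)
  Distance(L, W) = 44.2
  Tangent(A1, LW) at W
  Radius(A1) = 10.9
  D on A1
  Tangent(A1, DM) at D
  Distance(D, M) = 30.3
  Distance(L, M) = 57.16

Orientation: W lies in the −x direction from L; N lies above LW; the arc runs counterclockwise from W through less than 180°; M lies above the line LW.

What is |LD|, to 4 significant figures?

35.73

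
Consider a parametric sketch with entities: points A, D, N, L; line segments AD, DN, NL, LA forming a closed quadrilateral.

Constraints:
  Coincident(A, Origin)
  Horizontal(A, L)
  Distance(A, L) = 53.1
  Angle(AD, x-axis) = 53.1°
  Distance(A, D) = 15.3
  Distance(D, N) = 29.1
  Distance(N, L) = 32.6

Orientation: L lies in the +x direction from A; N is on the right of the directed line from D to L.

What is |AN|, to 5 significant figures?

26.785

Checks: |DN| = 29.10 ✓; |NL| = 32.60 ✓.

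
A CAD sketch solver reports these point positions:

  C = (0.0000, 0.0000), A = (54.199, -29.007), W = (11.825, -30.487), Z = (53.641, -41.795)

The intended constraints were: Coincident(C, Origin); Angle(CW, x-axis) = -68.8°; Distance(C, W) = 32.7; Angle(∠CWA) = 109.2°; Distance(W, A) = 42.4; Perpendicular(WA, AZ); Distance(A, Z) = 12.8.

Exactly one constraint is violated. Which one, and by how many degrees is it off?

Perpendicular(WA, AZ) — off by 4.50°.

C = (0.00, 0.00) ✓; CW at -68.80° ✓; |CW| = 32.70 ✓; ∠CWA = 109.2° ✓; |WA| = 42.40 ✓; ∠(WA, AZ) = 94.50° ✗; |AZ| = 12.80 ✓.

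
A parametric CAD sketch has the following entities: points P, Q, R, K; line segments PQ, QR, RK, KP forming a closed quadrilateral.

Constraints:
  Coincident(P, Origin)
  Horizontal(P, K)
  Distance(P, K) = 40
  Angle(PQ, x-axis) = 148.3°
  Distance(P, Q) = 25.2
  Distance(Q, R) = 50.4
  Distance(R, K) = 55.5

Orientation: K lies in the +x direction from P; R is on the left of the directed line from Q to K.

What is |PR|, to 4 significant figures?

51.02

Checks: |QR| = 50.40 ✓; |RK| = 55.50 ✓.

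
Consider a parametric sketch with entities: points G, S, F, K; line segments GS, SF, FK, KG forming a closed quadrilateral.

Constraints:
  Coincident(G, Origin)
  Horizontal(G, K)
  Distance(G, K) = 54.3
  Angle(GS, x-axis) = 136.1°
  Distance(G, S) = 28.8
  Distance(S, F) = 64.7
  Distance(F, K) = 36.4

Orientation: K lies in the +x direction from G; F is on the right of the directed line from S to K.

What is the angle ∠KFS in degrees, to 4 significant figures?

96.34°

G is at the origin; GK is horizontal with |GK| = 54.3 and K in +x, so K = (54.3, 0). GS runs at 136.1° with |GS| = 28.8, so S = (-20.75, 19.97). F is determined by |SF| = 64.7 and |FK| = 36.4 together: it lies at the intersection of circle(S, 64.7) and circle(K, 36.4). With |SK| = 77.66, the foot of the radical line on SK is 57.25 from S and the perpendicular offset is √(64.7² − 57.25²) = 30.14. Taking the right-of-SK solution: F = (26.83, -23.88).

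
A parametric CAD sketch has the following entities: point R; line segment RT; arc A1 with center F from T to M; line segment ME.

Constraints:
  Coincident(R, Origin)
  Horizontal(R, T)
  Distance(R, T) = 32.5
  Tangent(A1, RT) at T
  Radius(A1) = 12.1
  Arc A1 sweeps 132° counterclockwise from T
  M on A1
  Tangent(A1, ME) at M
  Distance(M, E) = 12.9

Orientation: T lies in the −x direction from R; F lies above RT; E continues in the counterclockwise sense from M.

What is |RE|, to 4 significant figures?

43.82

On A1, T sits at bearing -90° from F; a 132° counterclockwise sweep puts M at bearing 42°, so M = F + 12.1·(cos 42°, sin 42°) = (-23.51, 20.20). Tangency of A1 to ME means the radius FM is perpendicular to ME, so ME runs along (−sin 42°, cos 42°); with |ME| = 12.9, E = (-32.14, 29.78). Then |RE| = |E − R| = 43.82.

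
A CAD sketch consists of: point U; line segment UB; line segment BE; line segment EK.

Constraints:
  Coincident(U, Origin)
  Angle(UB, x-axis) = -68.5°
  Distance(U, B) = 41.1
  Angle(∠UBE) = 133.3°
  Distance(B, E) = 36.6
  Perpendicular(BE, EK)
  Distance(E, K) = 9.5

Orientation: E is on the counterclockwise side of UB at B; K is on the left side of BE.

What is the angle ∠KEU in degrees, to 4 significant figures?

65.22°

U is at the origin; UB runs at -68.5° with length 41.1, so B = 41.1·(cos -68.5°, sin -68.5°) = (15.06, -38.24). ∠UBE = 133.3°, so BE runs at -68.5° + (180° − 133.3°) = -21.80° from the x-axis; with |BE| = 36.6, E = B + 36.6·(cos -21.80°, sin -21.80°) = (49.05, -51.83). BE is perpendicular to EK; with |EK| = 9.5 on the left of BE, K = E + 9.5·(0.3714, 0.9285) = (52.57, -43.01). Then cos ∠KEU = EK·EU / (|EK||EU|), giving 65.22°.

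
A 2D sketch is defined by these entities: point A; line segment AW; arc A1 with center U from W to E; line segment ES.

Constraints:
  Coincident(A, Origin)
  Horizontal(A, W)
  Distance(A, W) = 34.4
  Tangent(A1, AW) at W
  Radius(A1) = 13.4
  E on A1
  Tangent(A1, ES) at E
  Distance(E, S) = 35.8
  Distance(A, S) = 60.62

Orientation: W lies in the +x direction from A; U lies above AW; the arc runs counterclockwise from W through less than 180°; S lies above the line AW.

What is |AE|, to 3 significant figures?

50.3

A is at the origin; AW is horizontal with |AW| = 34.4 and W on the +x side, so W = (34.4, 0.00). A1 meets AW tangentially, so UW is at right angles to AW, so U = W + (0, 13.4) = (34.4, 13.4). Since UE ⟂ ES (tangency), |US| = √(13.4² + 35.8²) = 38.2 regardless of where E sits on A1. So S lies on both circle(A, 60.62) and circle(U, 38.2); the above-AW intersection is S = (31.9, 51.5). E is the foot of the tangent from S: E = (46.6, 18.9).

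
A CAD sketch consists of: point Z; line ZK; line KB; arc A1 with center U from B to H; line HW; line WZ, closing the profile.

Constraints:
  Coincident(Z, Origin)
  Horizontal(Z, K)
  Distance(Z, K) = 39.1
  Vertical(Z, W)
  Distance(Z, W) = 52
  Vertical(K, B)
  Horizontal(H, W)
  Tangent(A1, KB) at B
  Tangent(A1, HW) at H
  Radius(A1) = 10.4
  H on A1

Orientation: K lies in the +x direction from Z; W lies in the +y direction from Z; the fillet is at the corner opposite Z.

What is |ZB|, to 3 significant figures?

57.1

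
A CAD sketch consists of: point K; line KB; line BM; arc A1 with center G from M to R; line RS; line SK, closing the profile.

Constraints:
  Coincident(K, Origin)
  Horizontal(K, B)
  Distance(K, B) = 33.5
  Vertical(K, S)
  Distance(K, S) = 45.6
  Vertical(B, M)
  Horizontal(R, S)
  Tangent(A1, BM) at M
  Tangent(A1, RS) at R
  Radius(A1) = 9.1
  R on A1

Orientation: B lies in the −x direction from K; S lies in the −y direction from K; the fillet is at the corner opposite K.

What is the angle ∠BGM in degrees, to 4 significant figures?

76.00°

K is at the origin; KB is horizontal with |KB| = 33.5 and B on the −x side, so B = (-33.50, 0.000). KS is vertical with |KS| = 45.6 and S on the −y side, so S = (0.000, -45.60). The virtual corner opposite K is at (-33.50, -45.60). Since A1 is tangent to BM there, GM ⟂ BM and tangency of A1 to RS means the radius GR is perpendicular to RS, with radius 9.1, so the center G sits 9.1 in from both sides at G = (-24.40, -36.50). That places the tangent points at M = (-33.50, -36.50) on BM and R = (-24.40, -45.60) on RS. Then cos ∠BGM = GB·GM / (|GB||GM|), giving 76.00°.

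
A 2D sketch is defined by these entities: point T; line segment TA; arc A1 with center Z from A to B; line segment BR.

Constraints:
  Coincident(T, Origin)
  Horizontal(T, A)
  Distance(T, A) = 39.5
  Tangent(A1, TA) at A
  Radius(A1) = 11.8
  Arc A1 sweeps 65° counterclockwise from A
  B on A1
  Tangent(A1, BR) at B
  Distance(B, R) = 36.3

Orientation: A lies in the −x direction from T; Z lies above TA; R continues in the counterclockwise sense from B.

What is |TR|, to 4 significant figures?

41.93

T is at the origin; TA is horizontal with |TA| = 39.5 and A on the −x side, so A = (-39.50, 0.000). The tangent condition forces ZA to be normal to TA, so Z = A + (0, 11.8) = (-39.50, 11.80). On A1, A sits at bearing -90° from Z; a 65° counterclockwise sweep puts B at bearing -25°, so B = Z + 11.8·(cos -25°, sin -25°) = (-28.81, 6.813). A1 meets BR tangentially, so ZB is at right angles to BR, so BR runs along (−sin -25°, cos -25°); with |BR| = 36.3, R = (-13.46, 39.71). Then |TR| = |R − T| = 41.93.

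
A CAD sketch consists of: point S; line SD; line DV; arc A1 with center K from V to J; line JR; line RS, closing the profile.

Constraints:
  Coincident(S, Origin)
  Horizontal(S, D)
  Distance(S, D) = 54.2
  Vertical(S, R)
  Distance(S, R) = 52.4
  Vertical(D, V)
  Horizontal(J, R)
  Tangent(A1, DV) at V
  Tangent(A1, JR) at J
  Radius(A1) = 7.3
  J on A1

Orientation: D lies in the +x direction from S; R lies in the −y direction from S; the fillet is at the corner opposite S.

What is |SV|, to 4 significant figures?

70.51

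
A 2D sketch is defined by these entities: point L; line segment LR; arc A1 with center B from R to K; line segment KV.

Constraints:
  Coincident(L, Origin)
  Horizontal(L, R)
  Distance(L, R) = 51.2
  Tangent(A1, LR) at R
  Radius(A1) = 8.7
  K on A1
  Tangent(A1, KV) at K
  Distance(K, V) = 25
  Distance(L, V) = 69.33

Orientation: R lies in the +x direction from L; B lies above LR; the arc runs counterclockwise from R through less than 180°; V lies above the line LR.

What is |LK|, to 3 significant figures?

60.5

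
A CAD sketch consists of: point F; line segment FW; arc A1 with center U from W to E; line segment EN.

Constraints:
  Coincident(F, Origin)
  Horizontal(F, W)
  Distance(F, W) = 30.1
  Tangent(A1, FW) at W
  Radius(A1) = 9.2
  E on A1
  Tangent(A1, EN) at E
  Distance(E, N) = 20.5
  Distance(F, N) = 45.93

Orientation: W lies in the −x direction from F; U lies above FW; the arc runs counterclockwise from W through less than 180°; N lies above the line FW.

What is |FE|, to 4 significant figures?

26.50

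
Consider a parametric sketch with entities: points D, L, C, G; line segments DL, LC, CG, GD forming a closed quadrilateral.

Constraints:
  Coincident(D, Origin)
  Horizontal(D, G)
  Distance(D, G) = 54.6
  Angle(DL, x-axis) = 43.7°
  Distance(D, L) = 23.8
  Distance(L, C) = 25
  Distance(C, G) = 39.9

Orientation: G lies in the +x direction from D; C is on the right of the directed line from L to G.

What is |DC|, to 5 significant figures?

17.784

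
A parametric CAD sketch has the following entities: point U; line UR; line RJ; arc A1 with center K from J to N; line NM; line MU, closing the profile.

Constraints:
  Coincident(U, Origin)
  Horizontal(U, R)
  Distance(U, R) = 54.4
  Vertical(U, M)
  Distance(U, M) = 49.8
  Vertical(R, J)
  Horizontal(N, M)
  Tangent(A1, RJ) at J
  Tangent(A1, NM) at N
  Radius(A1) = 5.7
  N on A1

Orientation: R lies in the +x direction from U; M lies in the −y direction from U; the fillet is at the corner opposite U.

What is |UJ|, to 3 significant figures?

70.0

U is at the origin; UR is horizontal with |UR| = 54.4 and R on the +x side, so R = (54.4, 0.00). U and M share the same x with |UM| = 49.8 and M on the −y side, so M = (0.00, -49.8). The virtual corner opposite U is at (54.4, -49.8). Since A1 is tangent to RJ there, KJ ⟂ RJ and tangency of A1 to NM means the radius KN is perpendicular to NM, with radius 5.7, so the center K sits 5.7 in from both sides at K = (48.7, -44.1). That places the tangent points at J = (54.4, -44.1) on RJ and N = (48.7, -49.8) on NM. Then |UJ| = |J − U| = 70.0.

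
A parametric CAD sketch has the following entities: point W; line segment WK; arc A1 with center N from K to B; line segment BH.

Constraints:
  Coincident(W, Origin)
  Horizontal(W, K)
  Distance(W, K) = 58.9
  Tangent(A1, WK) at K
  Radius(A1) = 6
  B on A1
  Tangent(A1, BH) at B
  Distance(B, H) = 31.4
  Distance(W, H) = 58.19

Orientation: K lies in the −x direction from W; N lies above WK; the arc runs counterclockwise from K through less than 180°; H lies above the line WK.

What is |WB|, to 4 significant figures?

53.25

W is at the origin; W and K share the same y with |WK| = 58.9 and K on the −x side, so K = (-58.90, 0.000). Tangency of A1 to WK means the radius NK is perpendicular to WK, so N = K + (0, 6) = (-58.90, 6.000). Since NB ⟂ BH (tangency), |NH| = √(6.0² + 31.4²) = 31.97 regardless of where B sits on A1. So H lies on both circle(W, 58.19) and circle(N, 31.97); the above-WK intersection is H = (-46.22, 35.35). B is the foot of the tangent from H: B = (-53.04, 4.697).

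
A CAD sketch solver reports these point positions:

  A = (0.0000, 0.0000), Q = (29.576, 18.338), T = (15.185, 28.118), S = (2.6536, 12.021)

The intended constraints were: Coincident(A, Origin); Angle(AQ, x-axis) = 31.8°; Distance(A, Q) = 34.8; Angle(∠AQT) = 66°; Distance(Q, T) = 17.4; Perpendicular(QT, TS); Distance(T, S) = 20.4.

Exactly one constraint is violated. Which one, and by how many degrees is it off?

Perpendicular(QT, TS) — off by 3.70°.

A = (0.00, 0.00) ✓; AQ at 31.80° ✓; |AQ| = 34.80 ✓; ∠AQT = 66.00° ✓; |QT| = 17.40 ✓; ∠(QT, TS) = 86.30° ✗; |TS| = 20.40 ✓.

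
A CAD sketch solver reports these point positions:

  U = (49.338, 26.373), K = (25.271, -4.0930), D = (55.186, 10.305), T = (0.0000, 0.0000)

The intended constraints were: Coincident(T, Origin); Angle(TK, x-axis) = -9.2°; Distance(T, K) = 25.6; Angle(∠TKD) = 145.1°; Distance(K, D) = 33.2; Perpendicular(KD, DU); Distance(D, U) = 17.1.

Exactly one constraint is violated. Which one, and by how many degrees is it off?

Perpendicular(KD, DU) — off by 5.70°.

T = (0.00, 0.00) ✓; TK at -9.200° ✓; |TK| = 25.60 ✓; ∠TKD = 145.1° ✓; |KD| = 33.20 ✓; ∠(KD, DU) = 84.30° ✗; |DU| = 17.10 ✓.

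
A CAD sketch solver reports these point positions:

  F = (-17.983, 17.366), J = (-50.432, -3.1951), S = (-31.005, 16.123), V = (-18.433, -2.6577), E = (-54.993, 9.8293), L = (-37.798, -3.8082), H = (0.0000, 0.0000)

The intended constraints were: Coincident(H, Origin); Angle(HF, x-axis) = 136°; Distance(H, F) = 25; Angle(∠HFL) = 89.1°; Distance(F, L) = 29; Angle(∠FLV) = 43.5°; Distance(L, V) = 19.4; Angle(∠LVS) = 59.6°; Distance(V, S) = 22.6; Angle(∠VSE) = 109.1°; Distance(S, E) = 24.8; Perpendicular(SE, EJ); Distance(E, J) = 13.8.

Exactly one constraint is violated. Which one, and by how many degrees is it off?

Perpendicular(SE, EJ) — off by 4.60°.

H = (0.00, 0.00) ✓; HF at 136.0° ✓; |HF| = 25.00 ✓; ∠HFL = 89.10° ✓; |FL| = 29.00 ✓; ∠FLV = 43.50° ✓; |LV| = 19.40 ✓; ∠LVS = 59.60° ✓; |VS| = 22.60 ✓; ∠VSE = 109.1° ✓; |SE| = 24.80 ✓; ∠(SE, EJ) = 94.60° ✗; |EJ| = 13.80 ✓.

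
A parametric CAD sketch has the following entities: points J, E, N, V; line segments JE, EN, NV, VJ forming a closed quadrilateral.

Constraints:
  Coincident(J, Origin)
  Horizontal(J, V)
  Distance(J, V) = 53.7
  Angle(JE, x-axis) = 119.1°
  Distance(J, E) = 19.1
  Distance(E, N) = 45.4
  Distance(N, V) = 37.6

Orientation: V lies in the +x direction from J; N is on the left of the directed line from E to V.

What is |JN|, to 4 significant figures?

46.18

Checks: |EN| = 45.40 ✓; |NV| = 37.60 ✓.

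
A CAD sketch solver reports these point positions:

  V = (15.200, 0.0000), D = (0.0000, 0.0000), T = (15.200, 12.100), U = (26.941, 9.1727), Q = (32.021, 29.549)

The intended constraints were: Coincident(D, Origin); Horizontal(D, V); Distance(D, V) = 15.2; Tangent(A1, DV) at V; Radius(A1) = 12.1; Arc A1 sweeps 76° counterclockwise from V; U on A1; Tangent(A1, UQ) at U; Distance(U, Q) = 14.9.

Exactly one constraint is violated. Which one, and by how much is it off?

Distance(U, Q) = 14.9 — off by 6.10.

D = (0.00, 0.00) ✓; D.y = 0.00, V.y = 0.00 ✓; |DV| = 15.20 ✓; ∠(TV, VD) = 90.00° ✓; |TV| = 12.10 ✓; bearing(T→U) − bearing(T→V) = 76.00° ✓; |TU| = 12.10 ✓; ∠(TU, UQ) = 90.00° ✓; |UQ| = 21.00 ✗.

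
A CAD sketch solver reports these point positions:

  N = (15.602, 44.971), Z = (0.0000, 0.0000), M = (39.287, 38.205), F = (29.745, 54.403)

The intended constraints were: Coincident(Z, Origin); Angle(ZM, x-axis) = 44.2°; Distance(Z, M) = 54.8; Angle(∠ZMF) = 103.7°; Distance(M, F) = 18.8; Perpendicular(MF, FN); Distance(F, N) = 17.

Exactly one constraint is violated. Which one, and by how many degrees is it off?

Perpendicular(MF, FN) — off by 3.20°.

Z = (0.00, 0.00) ✓; ZM at 44.20° ✓; |ZM| = 54.80 ✓; ∠ZMF = 103.7° ✓; |MF| = 18.80 ✓; ∠(MF, FN) = 93.20° ✗; |FN| = 17.00 ✓.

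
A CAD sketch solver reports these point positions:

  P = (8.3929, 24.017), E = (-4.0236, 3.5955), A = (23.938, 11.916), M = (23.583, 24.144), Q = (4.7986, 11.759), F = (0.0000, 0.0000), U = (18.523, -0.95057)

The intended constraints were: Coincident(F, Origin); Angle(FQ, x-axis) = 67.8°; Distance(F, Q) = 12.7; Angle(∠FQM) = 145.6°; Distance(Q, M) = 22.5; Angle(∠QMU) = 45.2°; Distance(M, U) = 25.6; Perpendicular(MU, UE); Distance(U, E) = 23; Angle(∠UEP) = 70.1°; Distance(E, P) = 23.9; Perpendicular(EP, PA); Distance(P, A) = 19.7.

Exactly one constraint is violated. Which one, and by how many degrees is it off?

Perpendicular(EP, PA) — off by 6.60°.

F = (0.00, 0.00) ✓; FQ at 67.80° ✓; |FQ| = 12.70 ✓; ∠FQM = 145.6° ✓; |QM| = 22.50 ✓; ∠QMU = 45.20° ✓; |MU| = 25.60 ✓; ∠(MU, UE) = 90.00° ✓; |UE| = 23.00 ✓; ∠UEP = 70.10° ✓; |EP| = 23.90 ✓; ∠(EP, PA) = 96.60° ✗; |PA| = 19.70 ✓.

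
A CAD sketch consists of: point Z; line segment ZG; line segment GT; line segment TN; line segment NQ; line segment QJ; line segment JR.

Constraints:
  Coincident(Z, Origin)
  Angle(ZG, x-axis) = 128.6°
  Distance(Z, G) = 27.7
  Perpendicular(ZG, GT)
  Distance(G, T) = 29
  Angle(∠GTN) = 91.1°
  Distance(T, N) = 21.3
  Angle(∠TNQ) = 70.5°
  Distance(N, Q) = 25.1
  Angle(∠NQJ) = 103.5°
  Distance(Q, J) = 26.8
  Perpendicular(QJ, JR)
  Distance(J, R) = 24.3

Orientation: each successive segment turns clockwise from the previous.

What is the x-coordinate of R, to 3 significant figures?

0.779

Z is at the origin; ZG runs at 128.6° with length 27.7, so G = (-17.3, 21.6). ZG is perpendicular to GT, so GT runs at 38.6°; with |GT| = 29.0, T = (5.38, 39.7). ∠GTN = 91.1° gives TN at -50.3° from the x-axis; with |TN| = 21.3, N = (19.0, 23.4). ∠TNQ = 70.5° gives NQ at -160° from the x-axis; with |NQ| = 25.1, Q = (-4.57, 14.7). ∠NQJ = 103.5° gives QJ at 124° from the x-axis; with |QJ| = 26.8, J = (-19.4, 37.0). QJ ⟂ JR, so JR runs at 33.7°; with |JR| = 24.3, R = (0.779, 50.5). So R.x = 0.779.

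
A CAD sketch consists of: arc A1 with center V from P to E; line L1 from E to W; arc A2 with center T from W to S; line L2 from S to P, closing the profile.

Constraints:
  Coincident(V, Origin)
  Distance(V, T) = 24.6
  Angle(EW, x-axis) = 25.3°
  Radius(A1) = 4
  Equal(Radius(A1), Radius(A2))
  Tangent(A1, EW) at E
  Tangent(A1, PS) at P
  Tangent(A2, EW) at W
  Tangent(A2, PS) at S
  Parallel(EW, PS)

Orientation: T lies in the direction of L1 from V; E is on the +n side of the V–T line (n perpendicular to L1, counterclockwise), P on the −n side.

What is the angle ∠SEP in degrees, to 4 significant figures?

71.99°

The slot axis is L1's direction at 25.3°, so u = (cos 25.3°, sin 25.3°) = (0.9041, 0.4274) and n = (−sin 25.3°, cos 25.3°) = (-0.4274, 0.9041). V is at the origin and T lies 24.6 along u from V, so T = 24.6·u = (22.24, 10.51). Tangency of A1 to both parallel lines with radius 4.0 puts E and P at V ± 4.0·n: E = (-1.709, 3.616), P = (1.709, -3.616). Equal radii place W and S the same way about T: W = T + 4.0·n = (20.53, 14.13), S = T − 4.0·n = (23.95, 6.897). Then cos ∠SEP = ES·EP / (|ES||EP|), giving 71.99°.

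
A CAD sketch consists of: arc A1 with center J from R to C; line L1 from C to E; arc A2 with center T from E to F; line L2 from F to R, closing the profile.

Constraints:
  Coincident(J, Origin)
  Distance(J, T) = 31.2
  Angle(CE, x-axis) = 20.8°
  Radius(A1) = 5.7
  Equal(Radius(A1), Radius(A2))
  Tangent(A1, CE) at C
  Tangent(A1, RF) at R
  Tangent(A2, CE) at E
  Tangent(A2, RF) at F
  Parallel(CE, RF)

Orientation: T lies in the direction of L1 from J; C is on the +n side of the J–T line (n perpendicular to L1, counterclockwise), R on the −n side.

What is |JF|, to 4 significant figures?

31.72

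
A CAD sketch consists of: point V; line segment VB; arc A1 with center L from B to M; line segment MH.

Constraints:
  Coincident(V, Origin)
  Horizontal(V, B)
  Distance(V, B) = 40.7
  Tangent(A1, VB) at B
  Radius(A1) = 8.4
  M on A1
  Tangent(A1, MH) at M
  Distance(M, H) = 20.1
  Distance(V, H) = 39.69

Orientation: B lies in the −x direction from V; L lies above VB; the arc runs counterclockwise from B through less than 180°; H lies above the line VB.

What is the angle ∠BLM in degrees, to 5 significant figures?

80.782°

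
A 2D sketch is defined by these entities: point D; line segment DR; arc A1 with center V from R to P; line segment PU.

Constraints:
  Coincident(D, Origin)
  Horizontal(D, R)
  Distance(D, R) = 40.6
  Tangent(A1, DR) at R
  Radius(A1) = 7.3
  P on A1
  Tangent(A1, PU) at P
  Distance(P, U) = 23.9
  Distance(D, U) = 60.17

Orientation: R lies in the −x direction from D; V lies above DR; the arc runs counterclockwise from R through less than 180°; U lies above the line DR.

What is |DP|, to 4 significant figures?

37.64

D is at the origin; DR is horizontal with |DR| = 40.6 and R on the −x side, so R = (-40.60, 0.000). Since A1 is tangent to DR there, VR ⟂ DR, so V = R + (0, 7.3) = (-40.60, 7.300). Since VP ⟂ PU (tangency), |VU| = √(7.3² + 23.9²) = 24.99 regardless of where P sits on A1. So U lies on both circle(D, 60.17) and circle(V, 24.99); the above-DR intersection is U = (-52.60, 29.22). P is the foot of the tangent from U: P = (-35.50, 12.52).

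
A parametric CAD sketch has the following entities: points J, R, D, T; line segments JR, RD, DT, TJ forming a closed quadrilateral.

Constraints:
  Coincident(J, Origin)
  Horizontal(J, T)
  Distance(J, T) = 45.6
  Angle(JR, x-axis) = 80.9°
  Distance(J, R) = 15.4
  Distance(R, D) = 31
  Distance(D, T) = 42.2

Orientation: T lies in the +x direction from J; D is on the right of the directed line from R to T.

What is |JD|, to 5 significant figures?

16.797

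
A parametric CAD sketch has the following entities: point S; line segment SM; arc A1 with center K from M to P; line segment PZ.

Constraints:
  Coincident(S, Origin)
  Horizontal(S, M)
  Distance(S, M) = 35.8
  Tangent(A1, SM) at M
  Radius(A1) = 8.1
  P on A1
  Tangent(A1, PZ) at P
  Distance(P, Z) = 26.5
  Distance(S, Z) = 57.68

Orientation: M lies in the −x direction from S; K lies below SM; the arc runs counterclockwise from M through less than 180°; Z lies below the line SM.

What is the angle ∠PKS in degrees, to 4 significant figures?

160.4°

Checks: |KP| = 8.100 ✓; ∠(KP, PZ) = 90.00° ✓; |PZ| = 26.50 ✓; |SZ| = 57.68 ✓.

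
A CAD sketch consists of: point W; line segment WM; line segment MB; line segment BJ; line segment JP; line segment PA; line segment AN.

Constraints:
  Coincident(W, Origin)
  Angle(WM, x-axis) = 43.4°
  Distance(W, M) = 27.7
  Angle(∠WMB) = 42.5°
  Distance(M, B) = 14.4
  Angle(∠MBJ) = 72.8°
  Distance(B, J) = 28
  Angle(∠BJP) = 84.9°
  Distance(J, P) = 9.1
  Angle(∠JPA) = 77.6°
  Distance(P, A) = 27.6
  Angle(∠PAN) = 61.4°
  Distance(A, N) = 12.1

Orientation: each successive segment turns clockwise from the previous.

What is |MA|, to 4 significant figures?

13.43

W is at the origin; WM runs at 43.4° with length 27.7, so M = (20.13, 19.03). ∠WMB = 42.5° gives MB at -94.10° from the x-axis; with |MB| = 14.4, B = (19.10, 4.669). ∠MBJ = 72.8° gives BJ at 158.7° from the x-axis; with |BJ| = 28.0, J = (-6.991, 14.84). ∠BJP = 84.9° gives JP at 63.60° from the x-axis; with |JP| = 9.1, P = (-2.945, 22.99). ∠JPA = 77.6° gives PA at -38.80° from the x-axis; with |PA| = 27.6, A = (18.57, 5.697). Then |MA| = |A − M| = 13.43.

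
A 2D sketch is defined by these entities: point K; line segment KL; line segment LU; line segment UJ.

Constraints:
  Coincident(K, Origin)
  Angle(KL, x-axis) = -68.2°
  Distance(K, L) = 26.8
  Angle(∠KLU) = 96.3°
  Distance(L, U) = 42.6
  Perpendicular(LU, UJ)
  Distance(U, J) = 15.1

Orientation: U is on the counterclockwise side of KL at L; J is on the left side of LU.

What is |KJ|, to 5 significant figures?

46.980

K is at the origin; KL runs at -68.2° with length 26.8, so L = 26.8·(cos -68.2°, sin -68.2°) = (9.9527, -24.883). ∠KLU = 96.3°, so LU runs at -68.2° + (180° − 96.3°) = 15.500° from the x-axis; with |LU| = 42.6, U = L + 42.6·(cos 15.500°, sin 15.500°) = (51.003, -13.499). The perpendicularity gives UJ at right angles to LU; with |UJ| = 15.1 on the left of LU, J = U + 15.1·(-0.26724, 0.96363) = (46.968, 1.0518). Then |KJ| = |J − K| = 46.980.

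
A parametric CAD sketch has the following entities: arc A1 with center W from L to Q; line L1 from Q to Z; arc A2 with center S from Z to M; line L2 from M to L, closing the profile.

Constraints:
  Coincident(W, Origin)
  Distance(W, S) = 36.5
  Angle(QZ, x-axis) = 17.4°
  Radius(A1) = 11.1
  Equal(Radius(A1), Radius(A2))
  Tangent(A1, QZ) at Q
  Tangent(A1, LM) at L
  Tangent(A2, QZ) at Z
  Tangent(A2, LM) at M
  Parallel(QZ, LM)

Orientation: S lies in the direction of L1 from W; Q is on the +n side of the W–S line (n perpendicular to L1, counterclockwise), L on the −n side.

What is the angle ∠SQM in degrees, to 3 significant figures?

14.4°

The slot axis is L1's direction at 17.4°, so u = (cos 17.4°, sin 17.4°) = (0.954, 0.299) and n = (−sin 17.4°, cos 17.4°) = (-0.299, 0.954). W is at the origin and S lies 36.5 along u from W, so S = 36.5·u = (34.8, 10.9). Tangency of A1 to both parallel lines with radius 11.1 puts Q and L at W ± 11.1·n: Q = (-3.32, 10.6), L = (3.32, -10.6). Equal radii place Z and M the same way about S: Z = S + 11.1·n = (31.5, 21.5), M = S − 11.1·n = (38.1, 0.323). Then cos ∠SQM = QS·QM / (|QS||QM|), giving 14.4°.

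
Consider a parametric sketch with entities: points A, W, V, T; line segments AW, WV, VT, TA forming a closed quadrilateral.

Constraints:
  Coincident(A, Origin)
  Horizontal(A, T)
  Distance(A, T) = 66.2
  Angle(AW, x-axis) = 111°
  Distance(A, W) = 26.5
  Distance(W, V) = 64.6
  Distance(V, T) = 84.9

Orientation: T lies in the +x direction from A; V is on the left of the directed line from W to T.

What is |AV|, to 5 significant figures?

81.838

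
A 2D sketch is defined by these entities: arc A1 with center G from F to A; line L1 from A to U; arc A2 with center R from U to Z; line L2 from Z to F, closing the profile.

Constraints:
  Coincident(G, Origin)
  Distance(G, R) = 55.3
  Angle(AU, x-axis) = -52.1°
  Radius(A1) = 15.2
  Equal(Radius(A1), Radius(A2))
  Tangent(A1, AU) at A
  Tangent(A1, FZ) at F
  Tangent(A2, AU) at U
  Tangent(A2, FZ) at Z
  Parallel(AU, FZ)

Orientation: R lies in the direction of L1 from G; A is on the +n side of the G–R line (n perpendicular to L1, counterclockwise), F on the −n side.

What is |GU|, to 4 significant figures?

57.35

The slot axis is L1's direction at -52.1°, so u = (cos -52.1°, sin -52.1°) = (0.6143, -0.7891) and n = (−sin -52.1°, cos -52.1°) = (0.7891, 0.6143). G is at the origin and R lies 55.3 along u from G, so R = 55.3·u = (33.97, -43.64). Tangency of A1 to both parallel lines with radius 15.2 puts A and F at G ± 15.2·n: A = (11.99, 9.337), F = (-11.99, -9.337). Equal radii place U and Z the same way about R: U = R + 15.2·n = (45.96, -34.30), Z = R − 15.2·n = (21.98, -52.97). Then |GU| = |U − G| = 57.35.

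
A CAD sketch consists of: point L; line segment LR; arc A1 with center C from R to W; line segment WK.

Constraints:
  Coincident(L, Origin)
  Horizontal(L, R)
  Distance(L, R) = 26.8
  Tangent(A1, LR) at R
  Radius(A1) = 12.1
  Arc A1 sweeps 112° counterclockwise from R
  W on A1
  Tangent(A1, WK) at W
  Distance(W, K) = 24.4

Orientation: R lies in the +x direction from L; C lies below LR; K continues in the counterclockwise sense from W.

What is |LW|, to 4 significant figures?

22.79

L is at the origin; L and R share the same y with |LR| = 26.8 and R on the +x side, so R = (26.80, 0.000). The tangent condition forces CR to be normal to LR, so C = R + (0, -12.1) = (26.80, -12.10). On A1, R sits at bearing 90° from C; a 112° counterclockwise sweep puts W at bearing 202°, so W = C + 12.1·(cos 202°, sin 202°) = (15.58, -16.63). Then |LW| = |W − L| = 22.79.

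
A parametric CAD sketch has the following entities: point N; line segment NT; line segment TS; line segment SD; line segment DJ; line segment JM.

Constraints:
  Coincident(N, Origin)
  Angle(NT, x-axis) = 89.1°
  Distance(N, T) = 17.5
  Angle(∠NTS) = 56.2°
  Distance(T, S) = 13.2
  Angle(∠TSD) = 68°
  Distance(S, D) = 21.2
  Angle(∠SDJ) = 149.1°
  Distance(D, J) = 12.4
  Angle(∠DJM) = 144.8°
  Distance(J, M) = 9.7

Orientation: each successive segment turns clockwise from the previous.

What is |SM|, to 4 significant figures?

38.88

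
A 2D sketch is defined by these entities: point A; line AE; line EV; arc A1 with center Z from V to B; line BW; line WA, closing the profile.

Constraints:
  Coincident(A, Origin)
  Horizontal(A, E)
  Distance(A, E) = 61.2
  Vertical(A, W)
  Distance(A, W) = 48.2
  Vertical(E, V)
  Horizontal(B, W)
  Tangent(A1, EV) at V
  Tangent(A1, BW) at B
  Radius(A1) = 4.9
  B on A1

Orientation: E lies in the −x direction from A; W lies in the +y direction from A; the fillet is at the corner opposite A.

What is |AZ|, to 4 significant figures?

71.03

A and W share the same x with |AW| = 48.2 and W on the +y side, so W = (0.000, 48.20). The virtual corner opposite A is at (-61.20, 48.20). Since A1 is tangent to EV there, ZV ⟂ EV and A1 meets BW tangentially, so ZB is at right angles to BW, with radius 4.9, so the center Z sits 4.9 in from both sides at Z = (-56.30, 43.30). Then |AZ| = |Z − A| = 71.03.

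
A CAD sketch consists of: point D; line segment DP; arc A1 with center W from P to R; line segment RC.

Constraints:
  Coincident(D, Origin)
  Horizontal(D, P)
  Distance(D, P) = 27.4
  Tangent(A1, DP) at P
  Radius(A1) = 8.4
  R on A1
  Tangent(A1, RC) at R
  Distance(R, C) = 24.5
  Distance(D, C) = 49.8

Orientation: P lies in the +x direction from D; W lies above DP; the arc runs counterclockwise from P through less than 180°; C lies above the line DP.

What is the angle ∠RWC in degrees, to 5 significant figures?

71.075°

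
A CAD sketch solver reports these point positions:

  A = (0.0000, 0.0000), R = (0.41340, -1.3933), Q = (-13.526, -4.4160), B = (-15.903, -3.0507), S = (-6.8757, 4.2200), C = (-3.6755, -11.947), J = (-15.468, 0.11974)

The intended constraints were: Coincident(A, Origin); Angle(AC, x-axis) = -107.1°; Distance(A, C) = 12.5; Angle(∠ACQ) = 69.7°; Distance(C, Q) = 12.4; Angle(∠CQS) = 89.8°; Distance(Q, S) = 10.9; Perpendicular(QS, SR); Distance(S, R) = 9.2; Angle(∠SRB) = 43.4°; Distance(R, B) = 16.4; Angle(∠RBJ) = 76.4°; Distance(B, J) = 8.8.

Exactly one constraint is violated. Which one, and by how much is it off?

Distance(B, J) = 8.8 — off by 5.60.

A = (0.00, 0.00) ✓; AC at -107.1° ✓; |AC| = 12.50 ✓; ∠ACQ = 69.70° ✓; |CQ| = 12.40 ✓; ∠CQS = 89.80° ✓; |QS| = 10.90 ✓; ∠(QS, SR) = 90.00° ✓; |SR| = 9.200 ✓; ∠SRB = 43.40° ✓; |RB| = 16.40 ✓; ∠RBJ = 76.39° ✓; |BJ| = 3.200 ✗.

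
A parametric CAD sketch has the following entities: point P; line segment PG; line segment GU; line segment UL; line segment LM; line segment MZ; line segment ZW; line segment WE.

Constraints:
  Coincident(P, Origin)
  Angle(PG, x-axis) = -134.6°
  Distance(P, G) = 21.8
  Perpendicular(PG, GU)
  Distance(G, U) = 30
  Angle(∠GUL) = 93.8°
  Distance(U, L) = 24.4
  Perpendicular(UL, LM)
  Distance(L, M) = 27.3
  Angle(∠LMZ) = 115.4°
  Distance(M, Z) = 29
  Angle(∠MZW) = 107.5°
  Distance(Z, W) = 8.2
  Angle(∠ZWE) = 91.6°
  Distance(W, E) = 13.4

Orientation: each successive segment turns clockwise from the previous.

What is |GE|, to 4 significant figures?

6.975

P is at the origin; PG runs at -134.6° with length 21.8, so G = (-15.31, -15.52). PG ⟂ GU, so GU runs at 135.4°; with |GU| = 30.0, U = (-36.67, 5.542). ∠GUL = 93.8° gives UL at 49.20° from the x-axis; with |UL| = 24.4, L = (-20.72, 24.01). UL is perpendicular to LM, so LM runs at -40.80°; with |LM| = 27.3, M = (-0.05829, 6.175). ∠LMZ = 115.4° gives MZ at -105.4° from the x-axis; with |MZ| = 29.0, Z = (-7.759, -21.78). ∠MZW = 107.5° gives ZW at -177.9° from the x-axis; with |ZW| = 8.2, W = (-15.95, -22.08). ∠ZWE = 91.6° gives WE at 93.70° from the x-axis; with |WE| = 13.4, E = (-16.82, -8.712). Then |GE| = |E − G| = 6.975.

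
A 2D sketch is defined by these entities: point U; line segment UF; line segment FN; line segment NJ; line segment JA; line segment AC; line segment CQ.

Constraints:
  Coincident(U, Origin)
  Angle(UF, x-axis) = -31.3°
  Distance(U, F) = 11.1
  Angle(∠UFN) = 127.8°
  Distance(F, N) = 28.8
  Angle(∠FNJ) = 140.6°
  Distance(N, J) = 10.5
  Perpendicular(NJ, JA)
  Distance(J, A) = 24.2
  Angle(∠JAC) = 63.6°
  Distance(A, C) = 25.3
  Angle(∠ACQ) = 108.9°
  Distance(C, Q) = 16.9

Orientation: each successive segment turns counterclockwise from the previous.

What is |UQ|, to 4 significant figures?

35.28

U is at the origin; UF runs at -31.3° with length 11.1, so F = (9.484, -5.767). ∠UFN = 127.8° gives FN at 20.90° from the x-axis; with |FN| = 28.8, N = (36.39, 4.507). ∠FNJ = 140.6° gives NJ at 60.30° from the x-axis; with |NJ| = 10.5, J = (41.59, 13.63). NJ is perpendicular to JA, so JA runs at 150.3°; with |JA| = 24.2, A = (20.57, 25.62). ∠JAC = 63.6° gives AC at -93.30° from the x-axis; with |AC| = 25.3, C = (19.11, 0.3601). ∠ACQ = 108.9° gives CQ at -22.20° from the x-axis; with |CQ| = 16.9, Q = (34.76, -6.025). Then |UQ| = |Q − U| = 35.28.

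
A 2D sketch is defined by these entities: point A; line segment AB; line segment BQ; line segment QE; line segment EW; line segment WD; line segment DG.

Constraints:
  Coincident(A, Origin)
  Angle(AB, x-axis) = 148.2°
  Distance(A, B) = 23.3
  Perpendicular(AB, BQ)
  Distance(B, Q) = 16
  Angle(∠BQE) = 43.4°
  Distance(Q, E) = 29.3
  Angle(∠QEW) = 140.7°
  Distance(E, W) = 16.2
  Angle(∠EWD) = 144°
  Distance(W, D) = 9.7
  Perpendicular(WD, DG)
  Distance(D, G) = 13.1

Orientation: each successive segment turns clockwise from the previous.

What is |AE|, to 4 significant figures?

6.165

AB ⟂ BQ, so BQ runs at 58.20°; with |BQ| = 16.0, Q = (-11.37, 25.88). ∠BQE = 43.4° gives QE at -78.40° from the x-axis; with |QE| = 29.3, E = (-5.480, -2.825). Then |AE| = |E − A| = 6.165.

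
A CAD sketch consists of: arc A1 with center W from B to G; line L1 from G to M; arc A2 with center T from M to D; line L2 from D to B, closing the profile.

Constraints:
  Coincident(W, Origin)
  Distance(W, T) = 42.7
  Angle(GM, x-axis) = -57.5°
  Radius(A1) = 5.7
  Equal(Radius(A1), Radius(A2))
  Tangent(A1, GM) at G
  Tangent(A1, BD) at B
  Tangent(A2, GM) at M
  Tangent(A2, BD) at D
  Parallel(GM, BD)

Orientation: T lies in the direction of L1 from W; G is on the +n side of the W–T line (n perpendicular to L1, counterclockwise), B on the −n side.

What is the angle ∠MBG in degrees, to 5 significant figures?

75.052°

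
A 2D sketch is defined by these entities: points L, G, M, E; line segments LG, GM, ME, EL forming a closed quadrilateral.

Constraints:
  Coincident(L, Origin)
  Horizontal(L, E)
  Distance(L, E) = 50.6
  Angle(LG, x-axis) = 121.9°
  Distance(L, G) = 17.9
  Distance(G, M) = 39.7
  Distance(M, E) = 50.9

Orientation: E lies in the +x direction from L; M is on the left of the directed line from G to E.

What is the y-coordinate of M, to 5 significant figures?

41.124

Checks: |GM| = 39.70 ✓; |ME| = 50.90 ✓.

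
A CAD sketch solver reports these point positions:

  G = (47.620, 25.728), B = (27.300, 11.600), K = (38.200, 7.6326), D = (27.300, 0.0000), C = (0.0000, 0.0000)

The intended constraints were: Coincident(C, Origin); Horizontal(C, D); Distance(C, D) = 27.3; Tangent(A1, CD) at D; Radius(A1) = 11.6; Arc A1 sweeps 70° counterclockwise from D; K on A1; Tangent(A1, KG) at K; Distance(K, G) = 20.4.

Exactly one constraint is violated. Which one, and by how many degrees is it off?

Tangent(A1, KG) at K — off by 7.50°.

C = (0.00, 0.00) ✓; C.y = 0.00, D.y = 0.00 ✓; |CD| = 27.30 ✓; ∠(BD, DC) = 90.00° ✓; |BD| = 11.60 ✓; bearing(B→K) − bearing(B→D) = 70.00° ✓; |BK| = 11.60 ✓; ∠(BK, KG) = 97.50° ✗; |KG| = 20.40 ✓.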